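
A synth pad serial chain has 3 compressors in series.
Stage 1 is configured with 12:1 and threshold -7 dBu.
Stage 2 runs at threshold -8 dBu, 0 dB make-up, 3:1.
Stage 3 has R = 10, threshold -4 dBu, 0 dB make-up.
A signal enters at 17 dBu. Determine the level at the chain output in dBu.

-7 dBu

Stage 1: 24 dB above -7 dBu, reduced 12:1 to 2 dB above → -5 dBu.
Stage 2: 3 dB above -8 dBu, reduced 3:1 to 1 dB above → -7 dBu.
Stage 3: -7 dBu is at or below the -4 dBu threshold — no compression; output -7 dBu.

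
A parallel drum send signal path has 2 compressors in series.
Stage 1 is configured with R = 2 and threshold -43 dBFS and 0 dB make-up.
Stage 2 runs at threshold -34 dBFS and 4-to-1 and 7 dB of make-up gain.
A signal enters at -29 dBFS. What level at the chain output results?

-29 dBFS

Stage 1: 14 dB above -43 dBFS, reduced 2:1 to 7 dB above → -36 dBFS.
Stage 2: below threshold (-36 ≤ -34); passes unchanged; make-up brings it to -29 dBFS.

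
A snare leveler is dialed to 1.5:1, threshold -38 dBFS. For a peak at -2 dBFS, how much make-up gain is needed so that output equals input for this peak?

12 dB

The peak compresses to -38 + 36/1.5 = -14 dBFS.
To reach -2 dBFS requires -2 − (-14) = 12 dB of make-up.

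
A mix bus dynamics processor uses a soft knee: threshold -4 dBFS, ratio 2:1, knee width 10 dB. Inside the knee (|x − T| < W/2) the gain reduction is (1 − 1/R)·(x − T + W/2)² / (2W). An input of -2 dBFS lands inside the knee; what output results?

-3.225 dBFS

x − T + W/2 = -2 − (-4) + 5 = 7.
GR = (1 − 1/2) × 7² / 20 = 0.5 × 49 / 20 = 1.225 dB.
Output = -2 − 1.225 = -3.225 dBFS.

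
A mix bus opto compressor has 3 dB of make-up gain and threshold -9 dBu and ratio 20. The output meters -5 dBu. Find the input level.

Stripping the +3 dB make-up gives -8 dBu at the gain stage.
The compressed level sits -8 − (-9) = 1 dB over threshold.
Undo the ratio: input overshoot = 1 × 20 = 20 dB, giving input = 11 dBu.

11 dBu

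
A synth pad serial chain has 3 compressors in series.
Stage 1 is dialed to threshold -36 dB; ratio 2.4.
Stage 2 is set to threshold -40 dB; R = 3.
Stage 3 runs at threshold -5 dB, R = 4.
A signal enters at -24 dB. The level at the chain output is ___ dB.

-37 dB

Stage 1: overshoot 12 dB → 12/2.4 = 5 dB → -31 dB.
Stage 2: 9 dB above -40 dB, reduced 3:1 to 3 dB above → -37 dB.
Stage 3: -37 dB ≤ -5 dB, so stage 3 doesn't engage; output -37 dB.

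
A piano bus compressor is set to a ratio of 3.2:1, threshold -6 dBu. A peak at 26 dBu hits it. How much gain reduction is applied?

26 dBu exceeds the threshold by 32 dB.
At 3.2:1, output sits 32/3.2 = 10 dB above threshold.
GR = overshoot in − overshoot out = 32 − 10 = 22 dB.

22 dB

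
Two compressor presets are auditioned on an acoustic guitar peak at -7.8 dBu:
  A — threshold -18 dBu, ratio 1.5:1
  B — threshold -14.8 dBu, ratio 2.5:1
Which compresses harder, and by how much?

B, by 0.8 dB

A: overshoot 10.2 dB → output overshoot 6.8 dB → GR 3.4 dB.
B: overshoot 7 dB → output overshoot 2.8 dB → GR 4.2 dB.
B applies 0.8 dB more gain reduction.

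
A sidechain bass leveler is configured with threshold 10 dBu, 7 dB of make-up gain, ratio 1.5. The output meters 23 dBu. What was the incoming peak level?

Remove make-up: 23 − 7 = 16 dBu.
Post-compression overshoot = 16 − 10 = 6 dB.
Undo the ratio: input overshoot = 6 × 1.5 = 9 dB, giving input = 19 dBu.

19 dBu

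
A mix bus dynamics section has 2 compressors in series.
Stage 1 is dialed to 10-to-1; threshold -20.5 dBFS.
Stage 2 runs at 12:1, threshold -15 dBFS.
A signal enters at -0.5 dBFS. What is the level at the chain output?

-18.5 dBFS

Stage 1: 20 dB above -20.5 dBFS, reduced 10:1 to 2 dB above → -18.5 dBFS.
Stage 2: below threshold (-18.5 ≤ -15); passes unchanged; output -18.5 dBFS.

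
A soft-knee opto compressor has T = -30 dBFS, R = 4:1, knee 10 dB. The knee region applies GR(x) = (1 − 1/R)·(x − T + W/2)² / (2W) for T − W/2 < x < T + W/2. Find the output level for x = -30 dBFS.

-30.9375 dBFS

x − T + W/2 = -30 − (-30) + 5 = 5.
GR = (1 − 1/4) × 5² / 20 = 0.75 × 25 / 20 = 0.9375 dB.
Output = -30 − 0.9375 = -30.9375 dBFS.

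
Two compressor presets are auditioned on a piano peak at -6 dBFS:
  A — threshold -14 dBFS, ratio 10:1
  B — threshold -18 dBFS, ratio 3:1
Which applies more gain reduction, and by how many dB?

B, by 0.8 dB

A: GR = 8 − 8/10 = 7.2 dB.
B: GR = 12 − 12/3 = 8 dB.
Difference: 0.8 dB in favour of B.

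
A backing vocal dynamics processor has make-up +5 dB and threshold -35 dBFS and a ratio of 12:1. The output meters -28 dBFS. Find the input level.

Stripping the +5 dB make-up gives -33 dBFS at the gain stage.
Post-compression overshoot = -33 − (-35) = 2 dB.
Before 12:1 compression the overshoot was 2 × 12 = 24 dB, so input = -35 + 24 = -11 dBFS.

-11 dBFS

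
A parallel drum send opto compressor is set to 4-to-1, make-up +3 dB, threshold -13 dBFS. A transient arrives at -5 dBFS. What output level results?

Overshoot: -5 − (-13) = 8 dB.
At 4:1 the overshoot is divided by 4, leaving 2 dB above threshold.
That puts the output at -11 dBFS; make-up adds 3 dB, giving -8 dBFS.

-8 dBFS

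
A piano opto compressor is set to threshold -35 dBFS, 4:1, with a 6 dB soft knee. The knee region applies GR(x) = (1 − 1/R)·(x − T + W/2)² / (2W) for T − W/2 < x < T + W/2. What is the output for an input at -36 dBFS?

x − T + W/2 = -36 − (-35) + 3 = 2.
GR = (1 − 1/4) × 2² / 12 = 0.75 × 4 / 12 = 0.25 dB.
Output = -36 − 0.25 = -36.25 dBFS.

-36.25 dBFS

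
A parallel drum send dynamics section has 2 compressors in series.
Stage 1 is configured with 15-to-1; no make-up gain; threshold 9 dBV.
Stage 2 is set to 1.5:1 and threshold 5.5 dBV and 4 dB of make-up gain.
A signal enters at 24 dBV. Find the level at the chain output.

12.5 dBV

Stage 1: overshoot 15 dB → 15/15 = 1 dB → 10 dBV.
Stage 2: 4.5 dB above 5.5 dBV, reduced 1.5:1 to 3 dB above → 8.5 dBV; +4 dB make-up → 12.5 dBV.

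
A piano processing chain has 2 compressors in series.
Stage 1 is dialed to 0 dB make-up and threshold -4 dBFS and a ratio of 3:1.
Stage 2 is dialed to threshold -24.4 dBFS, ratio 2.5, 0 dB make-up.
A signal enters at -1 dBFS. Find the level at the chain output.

-15.84 dBFS

Stage 1: -1 dBFS is 3 dB over -4 dBFS; at 3:1 that becomes 1 dB over, giving -3 dBFS.
Stage 2: 21.4 dB above -24.4 dBFS, reduced 2.5:1 to 8.56 dB above → -15.84 dBFS.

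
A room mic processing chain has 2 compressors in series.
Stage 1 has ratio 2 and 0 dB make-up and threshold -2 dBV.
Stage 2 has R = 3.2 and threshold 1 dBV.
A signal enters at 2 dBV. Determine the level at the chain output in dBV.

Stage 1: overshoot 4 dB → 4/2 = 2 dB → 0 dBV.
Stage 2: below threshold (0 ≤ 1); passes unchanged; output 0 dBV.

0 dBV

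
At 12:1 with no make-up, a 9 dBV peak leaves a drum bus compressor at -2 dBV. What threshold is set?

Input is 12 dB above T (since output overshoot × R = input overshoot: (-2 − T)·12 = 9 − T gives T = -3 dBV).
Check: -3 + (9 − (-3))/12 = -3 + 1 = -2 dBV. ✓

-3 dBV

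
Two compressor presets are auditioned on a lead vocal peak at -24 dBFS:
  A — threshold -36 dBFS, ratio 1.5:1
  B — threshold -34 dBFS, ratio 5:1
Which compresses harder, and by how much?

A: GR = 12 − 12/1.5 = 4 dB.
B: GR = 10 − 10/5 = 8 dB.
B applies 4 dB more gain reduction.

B, by 4 dB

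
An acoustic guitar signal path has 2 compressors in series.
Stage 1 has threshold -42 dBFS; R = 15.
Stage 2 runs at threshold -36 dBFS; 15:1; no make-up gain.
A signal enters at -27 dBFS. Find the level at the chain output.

Stage 1: -27 dBFS is 15 dB over -42 dBFS; at 15:1 that becomes 1 dB over, giving -41 dBFS.
Stage 2: -41 dBFS is at or below the -36 dBFS threshold — no compression; output -41 dBFS.

-41 dBFS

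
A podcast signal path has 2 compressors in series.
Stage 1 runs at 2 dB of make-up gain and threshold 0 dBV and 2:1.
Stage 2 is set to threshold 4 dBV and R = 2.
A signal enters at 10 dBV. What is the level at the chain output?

Stage 1: overshoot 10 dB → 10/2 = 5 dB → 5 dBV; +2 dB make-up → 7 dBV.
Stage 2: overshoot 3 dB → 3/2 = 1.5 dB → 5.5 dBV.

5.5 dBV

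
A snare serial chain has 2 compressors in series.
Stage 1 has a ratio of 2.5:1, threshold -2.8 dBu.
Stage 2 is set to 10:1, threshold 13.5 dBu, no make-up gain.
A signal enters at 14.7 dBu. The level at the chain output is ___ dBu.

4.2 dBu

Stage 1: overshoot 17.5 dB → 17.5/2.5 = 7 dB → 4.2 dBu.
Stage 2: 4.2 dBu is at or below the 13.5 dBu threshold — no compression; output 4.2 dBu.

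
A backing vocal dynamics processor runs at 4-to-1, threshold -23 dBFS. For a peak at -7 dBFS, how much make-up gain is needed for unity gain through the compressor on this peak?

Without make-up, output = threshold + overshoot/4 = -23 + 4 = -19 dBFS.
Gap to target: 12 dB.

12 dB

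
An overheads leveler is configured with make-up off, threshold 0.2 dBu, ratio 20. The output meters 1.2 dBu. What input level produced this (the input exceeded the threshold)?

The compressed level sits 1.2 − 0.2 = 1 dB over threshold.
Undo the ratio: input overshoot = 1 × 20 = 20 dB, giving input = 20.2 dBu.

20.2 dBu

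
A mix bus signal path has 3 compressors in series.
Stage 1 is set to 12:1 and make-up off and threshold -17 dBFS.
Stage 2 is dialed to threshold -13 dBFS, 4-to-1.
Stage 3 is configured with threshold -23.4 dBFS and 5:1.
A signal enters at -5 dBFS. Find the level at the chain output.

Stage 1: -5 dBFS is 12 dB over -17 dBFS; at 12:1 that becomes 1 dB over, giving -16 dBFS.
Stage 2: -16 dBFS ≤ -13 dBFS, so stage 2 doesn't engage; output -16 dBFS.
Stage 3: overshoot 7.4 dB → 7.4/5 = 1.48 dB → -21.92 dBFS.

-21.92 dBFS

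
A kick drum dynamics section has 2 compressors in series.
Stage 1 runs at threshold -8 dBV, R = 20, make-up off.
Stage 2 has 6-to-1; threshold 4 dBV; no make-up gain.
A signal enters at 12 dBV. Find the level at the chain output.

-7 dBV

Stage 1: overshoot 20 dB → 20/20 = 1 dB → -7 dBV.
Stage 2: -7 dBV ≤ 4 dBV, so stage 2 doesn't engage; output -7 dBV.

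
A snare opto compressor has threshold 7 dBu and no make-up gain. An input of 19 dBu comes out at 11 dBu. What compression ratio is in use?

3:1

Input overshoot = 19 − 7 = 12 dB; output overshoot = 11 − 7 = 4 dB.
Ratio = 12 / 4 = 3.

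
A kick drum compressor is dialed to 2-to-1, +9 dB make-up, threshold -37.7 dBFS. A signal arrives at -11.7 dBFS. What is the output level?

-11.7 dBFS sits 26 dB over threshold.
2:1 compression reduces that to 26/2 = 13 dB over.
Output = -37.7 + 13 = -24.7 dBFS; make-up adds 9 dB, giving -15.7 dBFS.

-15.7 dBFS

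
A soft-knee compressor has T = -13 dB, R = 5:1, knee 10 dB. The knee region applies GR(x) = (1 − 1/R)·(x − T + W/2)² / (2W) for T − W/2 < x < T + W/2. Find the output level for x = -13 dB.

-14 dB

x − T + W/2 = -13 − (-13) + 5 = 5.
GR = (1 − 1/5) × 5² / 20 = 0.8 × 25 / 20 = 1 dB.
Output = -13 − 1 = -14 dB.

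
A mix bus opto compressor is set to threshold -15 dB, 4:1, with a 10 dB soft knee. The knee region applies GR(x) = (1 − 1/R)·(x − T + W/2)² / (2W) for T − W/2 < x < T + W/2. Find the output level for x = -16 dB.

x − T + W/2 = -16 − (-15) + 5 = 4.
GR = (1 − 1/4) × 4² / 20 = 0.75 × 16 / 20 = 0.6 dB.
Output = -16 − 0.6 = -16.6 dB.

-16.6 dB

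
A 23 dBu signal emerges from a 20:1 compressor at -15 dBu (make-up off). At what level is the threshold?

-17 dBu

Input is 40 dB above T (since output overshoot × R = input overshoot: (-15 − T)·20 = 23 − T gives T = -17 dBu).
Check: -17 + (23 − (-17))/20 = -17 + 2 = -15 dBu. ✓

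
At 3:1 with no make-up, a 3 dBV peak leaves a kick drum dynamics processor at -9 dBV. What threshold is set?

-15 dBV

Input is 18 dB above T (since output overshoot × R = input overshoot: (-9 − T)·3 = 3 − T gives T = -15 dBV).
Check: -15 + (3 − (-15))/3 = -15 + 6 = -9 dBV. ✓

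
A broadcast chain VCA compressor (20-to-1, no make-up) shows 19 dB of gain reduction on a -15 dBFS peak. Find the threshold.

-35 dBFS

Let T be the threshold. Output overshoot = (input overshoot)/R, so -34 − T = (-15 − T)/20.
20·(-34 − T) = -15 − T → 19·T = -680 − (-15) = -665.
T = -665/19 = -35 dBFS.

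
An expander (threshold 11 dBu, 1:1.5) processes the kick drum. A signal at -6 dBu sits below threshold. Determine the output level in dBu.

The input is 17 dB below the 11 dBu threshold.
A 1:1.5 expander multiplies undershoot by 1.5: 17 × 1.5 = 25.5 dB below threshold.
Output = 11 − 25.5 = -14.5 dBu.

-14.5 dBu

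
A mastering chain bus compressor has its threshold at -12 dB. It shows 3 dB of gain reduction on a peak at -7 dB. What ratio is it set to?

2.5:1

Input overshoot = -7 − (-12) = 5 dB.
Output overshoot = 5 − 3 = 2 dB.
Ratio = input overshoot / output overshoot = 5 / 2 = 2.5.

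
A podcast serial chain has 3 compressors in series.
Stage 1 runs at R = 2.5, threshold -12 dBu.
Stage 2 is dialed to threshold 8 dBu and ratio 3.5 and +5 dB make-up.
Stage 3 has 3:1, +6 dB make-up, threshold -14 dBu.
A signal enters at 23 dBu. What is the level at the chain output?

-1 dBu

Stage 1: overshoot 35 dB → 35/2.5 = 14 dB → 2 dBu.
Stage 2: 2 dBu is at or below the 8 dBu threshold — no compression; make-up brings it to 7 dBu.
Stage 3: 7 dBu is 21 dB over -14 dBu; at 3:1 that becomes 7 dB over, giving -7 dBu; +6 dB make-up → -1 dBu.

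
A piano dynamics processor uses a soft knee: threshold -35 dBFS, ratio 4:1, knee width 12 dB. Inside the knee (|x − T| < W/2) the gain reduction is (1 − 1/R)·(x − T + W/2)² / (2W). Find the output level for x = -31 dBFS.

-34.125 dBFS

x − T + W/2 = -31 − (-35) + 6 = 10.
GR = (1 − 1/4) × 10² / 24 = 0.75 × 100 / 24 = 3.125 dB.
Output = -31 − 3.125 = -34.125 dBFS.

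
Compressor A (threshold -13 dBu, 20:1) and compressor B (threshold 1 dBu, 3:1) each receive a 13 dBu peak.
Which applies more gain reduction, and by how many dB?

A: overshoot 26 dB → output overshoot 1.3 dB → GR 24.7 dB.
B: overshoot 12 dB → output overshoot 4 dB → GR 8 dB.
A applies 16.7 dB more gain reduction.

A, by 16.7 dB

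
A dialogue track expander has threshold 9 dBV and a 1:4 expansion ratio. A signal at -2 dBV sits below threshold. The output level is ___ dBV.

Below threshold, a 1:4 expander applies gain = (4−1)×(T − x) of attenuation.
(4−1) × 11 = 33 dB, so output = -2 − 33 = -35 dBV.

-35 dBV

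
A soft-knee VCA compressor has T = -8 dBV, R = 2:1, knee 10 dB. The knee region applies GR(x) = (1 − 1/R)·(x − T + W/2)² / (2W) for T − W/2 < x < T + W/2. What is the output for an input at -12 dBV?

x − T + W/2 = -12 − (-8) + 5 = 1.
GR = (1 − 1/2) × 1² / 20 = 0.5 × 1 / 20 = 0.025 dB.
Output = -12 − 0.025 = -12.025 dBV.

-12.025 dBV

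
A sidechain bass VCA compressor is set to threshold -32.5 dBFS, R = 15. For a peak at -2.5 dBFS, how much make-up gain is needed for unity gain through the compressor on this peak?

Without make-up, output = threshold + overshoot/15 = -32.5 + 2 = -30.5 dBFS.
Gap to target: 28 dB.

28 dB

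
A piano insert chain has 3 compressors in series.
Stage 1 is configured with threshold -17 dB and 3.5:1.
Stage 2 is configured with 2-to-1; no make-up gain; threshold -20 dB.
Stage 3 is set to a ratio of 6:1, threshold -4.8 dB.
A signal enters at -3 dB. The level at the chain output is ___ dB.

-16.5 dB

Stage 1: -3 dB is 14 dB over -17 dB; at 3.5:1 that becomes 4 dB over, giving -13 dB.
Stage 2: 7 dB above -20 dB, reduced 2:1 to 3.5 dB above → -16.5 dB.
Stage 3: below threshold (-16.5 ≤ -4.8); passes unchanged; output -16.5 dB.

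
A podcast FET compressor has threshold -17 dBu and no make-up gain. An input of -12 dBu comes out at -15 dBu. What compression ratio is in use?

2.5:1

Input overshoot = -12 − (-17) = 5 dB; output overshoot = -15 − (-17) = 2 dB.
Ratio = 5 / 2 = 2.5.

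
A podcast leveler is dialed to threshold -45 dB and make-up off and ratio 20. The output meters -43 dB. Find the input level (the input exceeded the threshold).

That's 2 dB above the -45 dB threshold.
Undo the ratio: input overshoot = 2 × 20 = 40 dB, giving input = -5 dB.

-5 dB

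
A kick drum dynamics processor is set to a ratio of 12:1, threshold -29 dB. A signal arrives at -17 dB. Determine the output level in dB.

-28 dB

The input is 12 dB above the -29 dB threshold.
12:1 compression reduces that to 12/12 = 1 dB over.
Output = -29 + 1 = -28 dB.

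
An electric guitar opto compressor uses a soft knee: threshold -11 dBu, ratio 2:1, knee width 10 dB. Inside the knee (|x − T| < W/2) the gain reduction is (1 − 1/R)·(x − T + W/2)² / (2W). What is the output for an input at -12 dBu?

x − T + W/2 = -12 − (-11) + 5 = 4.
GR = (1 − 1/2) × 4² / 20 = 0.5 × 16 / 20 = 0.4 dB.
Output = -12 − 0.4 = -12.4 dBu.

-12.4 dBu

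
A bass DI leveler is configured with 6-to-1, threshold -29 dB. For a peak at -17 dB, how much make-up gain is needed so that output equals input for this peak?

Without make-up, output = threshold + overshoot/6 = -29 + 2 = -27 dB.
Gap to target: 10 dB.

10 dB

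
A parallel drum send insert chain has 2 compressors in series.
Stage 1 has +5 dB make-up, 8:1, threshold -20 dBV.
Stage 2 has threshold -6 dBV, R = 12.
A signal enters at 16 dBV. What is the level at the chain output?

Stage 1: 36 dB above -20 dBV, reduced 8:1 to 4.5 dB above → -15.5 dBV; +5 dB make-up → -10.5 dBV.
Stage 2: -10.5 dBV is at or below the -6 dBV threshold — no compression; output -10.5 dBV.

-10.5 dBV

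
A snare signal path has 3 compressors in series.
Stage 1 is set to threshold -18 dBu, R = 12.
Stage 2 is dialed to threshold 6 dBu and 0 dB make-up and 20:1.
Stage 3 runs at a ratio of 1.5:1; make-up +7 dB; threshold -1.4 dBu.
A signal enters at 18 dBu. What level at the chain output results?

Stage 1: 36 dB above -18 dBu, reduced 12:1 to 3 dB above → -15 dBu.
Stage 2: -15 dBu is at or below the 6 dBu threshold — no compression; output -15 dBu.
Stage 3: below threshold (-15 ≤ -1.4); passes unchanged; make-up brings it to -8 dBu.

-8 dBu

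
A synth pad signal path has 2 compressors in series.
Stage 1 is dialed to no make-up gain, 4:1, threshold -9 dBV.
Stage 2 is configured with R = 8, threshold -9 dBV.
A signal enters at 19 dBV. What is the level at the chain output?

Stage 1: 28 dB above -9 dBV, reduced 4:1 to 7 dB above → -2 dBV.
Stage 2: 7 dB above -9 dBV, reduced 8:1 to 0.875 dB above → -8.125 dBV.

-8.125 dBV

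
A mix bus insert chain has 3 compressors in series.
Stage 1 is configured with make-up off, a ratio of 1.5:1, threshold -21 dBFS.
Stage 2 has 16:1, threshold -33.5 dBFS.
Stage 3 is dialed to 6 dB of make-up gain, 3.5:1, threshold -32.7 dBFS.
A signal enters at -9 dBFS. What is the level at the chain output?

Stage 1: 12 dB above -21 dBFS, reduced 1.5:1 to 8 dB above → -13 dBFS.
Stage 2: 20.5 dB above -33.5 dBFS, reduced 16:1 to 1.28125 dB above → -32.21875 dBFS.
Stage 3: overshoot 0.48125 dB → 0.48125/3.5 = 0.1375 dB → -32.5625 dBFS; +6 dB make-up → -26.5625 dBFS.

-26.5625 dBFS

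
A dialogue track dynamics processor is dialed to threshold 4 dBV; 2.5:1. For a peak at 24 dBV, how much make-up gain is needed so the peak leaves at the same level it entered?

12 dB

Without make-up, output = threshold + overshoot/2.5 = 4 + 8 = 12 dBV.
Gap to target: 12 dB.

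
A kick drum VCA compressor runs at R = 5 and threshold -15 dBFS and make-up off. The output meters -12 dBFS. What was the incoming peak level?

0 dBFS

The compressed level sits -12 − (-15) = 3 dB over threshold.
Input overshoot = R × output overshoot = 15 dB → input = -15 + 15 = 0 dBFS.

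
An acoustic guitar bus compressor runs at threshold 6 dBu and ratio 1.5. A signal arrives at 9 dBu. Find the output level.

8 dBu

The input is 3 dB above the 6 dBu threshold.
At 1.5:1 the overshoot is divided by 1.5, leaving 2 dB above threshold.
So the level is 6 + 2 = 8 dBu.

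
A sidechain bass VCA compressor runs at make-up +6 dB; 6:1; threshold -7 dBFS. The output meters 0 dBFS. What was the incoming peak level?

-1 dBFS

Stripping the +6 dB make-up gives -6 dBFS at the gain stage.
That's 1 dB above the -7 dBFS threshold.
Undo the ratio: input overshoot = 1 × 6 = 6 dB, giving input = -1 dBFS.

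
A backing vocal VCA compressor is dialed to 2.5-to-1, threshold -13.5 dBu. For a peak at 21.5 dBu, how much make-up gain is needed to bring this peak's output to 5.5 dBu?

5 dB

Overshoot 35 dB → 35/2.5 = 14 dB after compression, so the compressed level is -13.5 + 14 = 0.5 dBu.
Make-up = target − compressed = 5.5 − 0.5 = 5 dB.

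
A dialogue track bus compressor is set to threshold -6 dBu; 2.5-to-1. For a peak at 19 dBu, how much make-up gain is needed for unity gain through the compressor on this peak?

15 dB

Overshoot 25 dB → 25/2.5 = 10 dB after compression, so the compressed level is -6 + 10 = 4 dBu.
Make-up = target − compressed = 19 − 4 = 15 dB.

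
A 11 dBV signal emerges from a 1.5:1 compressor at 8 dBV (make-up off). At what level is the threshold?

2 dBV

Gain reduction = 11 − 8 = 3 dB; output overshoot = GR / (R − 1) = 3 / 0.5 = 6 dB.
Threshold = output − output overshoot = 8 − 6 = 2 dBV.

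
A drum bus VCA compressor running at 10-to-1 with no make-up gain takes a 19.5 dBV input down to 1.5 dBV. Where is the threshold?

Gain reduction = 19.5 − 1.5 = 18 dB; output overshoot = GR / (R − 1) = 18 / 9 = 2 dB.
Threshold = output − output overshoot = 1.5 − 2 = -0.5 dBV.

-0.5 dBV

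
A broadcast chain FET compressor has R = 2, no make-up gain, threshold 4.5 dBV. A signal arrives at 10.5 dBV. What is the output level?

The input is 6 dB above the 4.5 dBV threshold.
The 6 dB excess becomes 3 dB after 2:1 reduction.
Output = 4.5 + 3 = 7.5 dBV.

7.5 dBV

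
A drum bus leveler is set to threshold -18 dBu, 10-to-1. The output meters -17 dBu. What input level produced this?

Post-compression overshoot = -17 − (-18) = 1 dB.
Before 10:1 compression the overshoot was 1 × 10 = 10 dB, so input = -18 + 10 = -8 dBu.

-8 dBu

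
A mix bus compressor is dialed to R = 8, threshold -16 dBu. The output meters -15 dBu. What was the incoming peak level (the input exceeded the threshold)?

That's 1 dB above the -16 dBu threshold.
Input overshoot = R × output overshoot = 8 dB → input = -16 + 8 = -8 dBu.

-8 dBu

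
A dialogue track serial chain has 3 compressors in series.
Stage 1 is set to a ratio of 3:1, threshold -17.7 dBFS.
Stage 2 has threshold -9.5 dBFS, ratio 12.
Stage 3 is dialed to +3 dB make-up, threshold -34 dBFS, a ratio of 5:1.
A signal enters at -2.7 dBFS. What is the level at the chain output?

-26.74 dBFS

Stage 1: 15 dB above -17.7 dBFS, reduced 3:1 to 5 dB above → -12.7 dBFS.
Stage 2: below threshold (-12.7 ≤ -9.5); passes unchanged; output -12.7 dBFS.
Stage 3: -12.7 dBFS is 21.3 dB over -34 dBFS; at 5:1 that becomes 4.26 dB over, giving -29.74 dBFS; +3 dB make-up → -26.74 dBFS.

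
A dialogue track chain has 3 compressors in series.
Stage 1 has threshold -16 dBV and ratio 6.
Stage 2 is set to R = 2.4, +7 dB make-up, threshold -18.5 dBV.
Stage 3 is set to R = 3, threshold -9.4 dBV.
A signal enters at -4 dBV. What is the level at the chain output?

-9.625 dBV

Stage 1: -4 dBV is 12 dB over -16 dBV; at 6:1 that becomes 2 dB over, giving -14 dBV.
Stage 2: overshoot 4.5 dB → 4.5/2.4 = 1.875 dB → -16.625 dBV; +7 dB make-up → -9.625 dBV.
Stage 3: -9.625 dBV ≤ -9.4 dBV, so stage 3 doesn't engage; output -9.625 dBV.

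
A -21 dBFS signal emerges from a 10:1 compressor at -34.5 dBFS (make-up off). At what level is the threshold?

-36 dBFS

Let T be the threshold. Output overshoot = (input overshoot)/R, so -34.5 − T = (-21 − T)/10.
10·(-34.5 − T) = -21 − T → 9·T = -345 − (-21) = -324.
T = -324/9 = -36 dBFS.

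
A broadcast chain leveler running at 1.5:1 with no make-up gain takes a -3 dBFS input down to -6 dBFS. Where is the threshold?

Let T be the threshold. Output overshoot = (input overshoot)/R, so -6 − T = (-3 − T)/1.5.
1.5·(-6 − T) = -3 − T → 0.5·T = -9 − (-3) = -6.
T = -6/0.5 = -12 dBFS.

-12 dBFS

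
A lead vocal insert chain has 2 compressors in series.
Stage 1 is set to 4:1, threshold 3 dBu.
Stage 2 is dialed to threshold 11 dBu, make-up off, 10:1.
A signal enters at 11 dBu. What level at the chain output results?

5 dBu

Stage 1: overshoot 8 dB → 8/4 = 2 dB → 5 dBu.
Stage 2: below threshold (5 ≤ 11); passes unchanged; output 5 dBu.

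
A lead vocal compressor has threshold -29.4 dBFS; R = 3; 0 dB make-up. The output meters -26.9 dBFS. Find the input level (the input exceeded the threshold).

-21.9 dBFS

That's 2.5 dB above the -29.4 dBFS threshold.
Input overshoot = R × output overshoot = 7.5 dB → input = -29.4 + 7.5 = -21.9 dBFS.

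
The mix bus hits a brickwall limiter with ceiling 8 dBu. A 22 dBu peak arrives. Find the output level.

A brickwall limiter is an ∞:1 compressor: any input above the ceiling is clamped to 8 dBu.

8 dBu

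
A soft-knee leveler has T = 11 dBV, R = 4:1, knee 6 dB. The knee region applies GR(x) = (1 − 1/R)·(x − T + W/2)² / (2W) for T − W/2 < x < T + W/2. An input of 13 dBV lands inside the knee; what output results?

11.4375 dBV

x − T + W/2 = 13 − 11 + 3 = 5.
GR = (1 − 1/4) × 5² / 12 = 0.75 × 25 / 12 = 1.5625 dB.
Output = 13 − 1.5625 = 11.4375 dBV.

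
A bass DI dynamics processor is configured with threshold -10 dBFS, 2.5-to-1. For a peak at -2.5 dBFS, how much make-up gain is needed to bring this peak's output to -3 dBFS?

Overshoot 7.5 dB → 7.5/2.5 = 3 dB after compression, so the compressed level is -10 + 3 = -7 dBFS.
Make-up = target − compressed = -3 − (-7) = 4 dB.

4 dB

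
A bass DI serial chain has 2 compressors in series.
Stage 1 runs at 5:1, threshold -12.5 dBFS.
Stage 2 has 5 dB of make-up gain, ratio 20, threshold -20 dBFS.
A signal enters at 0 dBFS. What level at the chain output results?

Stage 1: overshoot 12.5 dB → 12.5/5 = 2.5 dB → -10 dBFS.
Stage 2: -10 dBFS is 10 dB over -20 dBFS; at 20:1 that becomes 0.5 dB over, giving -19.5 dBFS; +5 dB make-up → -14.5 dBFS.

-14.5 dBFS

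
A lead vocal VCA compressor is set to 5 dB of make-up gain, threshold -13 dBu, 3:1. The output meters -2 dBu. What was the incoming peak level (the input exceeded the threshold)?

Before make-up, the level was -2 − 5 = -7 dBu.
That's 6 dB above the -13 dBu threshold.
Input overshoot = R × output overshoot = 18 dB → input = -13 + 18 = 5 dBu.

5 dBu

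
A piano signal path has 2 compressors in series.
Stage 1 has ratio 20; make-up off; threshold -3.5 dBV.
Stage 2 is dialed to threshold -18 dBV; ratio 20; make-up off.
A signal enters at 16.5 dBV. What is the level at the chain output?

Stage 1: 16.5 dBV is 20 dB over -3.5 dBV; at 20:1 that becomes 1 dB over, giving -2.5 dBV.
Stage 2: -2.5 dBV is 15.5 dB over -18 dBV; at 20:1 that becomes 0.775 dB over, giving -17.225 dBV.

-17.225 dBV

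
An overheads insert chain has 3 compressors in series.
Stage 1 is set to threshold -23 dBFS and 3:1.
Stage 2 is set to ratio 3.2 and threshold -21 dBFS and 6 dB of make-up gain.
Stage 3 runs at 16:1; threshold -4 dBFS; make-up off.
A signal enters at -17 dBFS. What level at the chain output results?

Stage 1: -17 dBFS is 6 dB over -23 dBFS; at 3:1 that becomes 2 dB over, giving -21 dBFS.
Stage 2: -21 dBFS is at or below the -21 dBFS threshold — no compression; make-up brings it to -15 dBFS.
Stage 3: -15 dBFS ≤ -4 dBFS, so stage 3 doesn't engage; output -15 dBFS.

-15 dBFS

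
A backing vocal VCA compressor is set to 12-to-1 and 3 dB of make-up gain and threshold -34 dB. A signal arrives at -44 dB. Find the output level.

-44 dB is 10 dB below the -34 dB threshold, so no gain reduction is applied.
Make-up gain adds 3 dB: -44 + 3 = -41 dB.

-41 dB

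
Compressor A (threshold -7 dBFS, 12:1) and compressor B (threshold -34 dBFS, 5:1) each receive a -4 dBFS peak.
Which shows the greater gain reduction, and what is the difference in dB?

A: 3 dB over, compressed to 0.25 dB over, so 2.75 dB of GR.
B: 30 dB over, compressed to 6 dB over, so 24 dB of GR.
B reduces 21.25 dB more.

B, by 21.25 dB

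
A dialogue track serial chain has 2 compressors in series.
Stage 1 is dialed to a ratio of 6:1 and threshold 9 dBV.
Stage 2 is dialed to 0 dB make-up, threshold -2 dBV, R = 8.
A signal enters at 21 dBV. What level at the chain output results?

-0.375 dBV

Stage 1: 12 dB above 9 dBV, reduced 6:1 to 2 dB above → 11 dBV.
Stage 2: overshoot 13 dB → 13/8 = 1.625 dB → -0.375 dBV.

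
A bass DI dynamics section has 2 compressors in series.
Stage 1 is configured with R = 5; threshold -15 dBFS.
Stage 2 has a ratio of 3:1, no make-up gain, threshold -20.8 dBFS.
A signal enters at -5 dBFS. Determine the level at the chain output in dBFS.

Stage 1: -5 dBFS is 10 dB over -15 dBFS; at 5:1 that becomes 2 dB over, giving -13 dBFS.
Stage 2: 7.8 dB above -20.8 dBFS, reduced 3:1 to 2.6 dB above → -18.2 dBFS.

-18.2 dBFS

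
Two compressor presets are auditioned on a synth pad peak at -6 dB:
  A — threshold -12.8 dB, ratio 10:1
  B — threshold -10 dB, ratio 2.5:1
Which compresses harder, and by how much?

A, by 3.72 dB

A: 6.8 dB over, compressed to 0.68 dB over, so 6.12 dB of GR.
B: 4 dB over, compressed to 1.6 dB over, so 2.4 dB of GR.
A applies 3.72 dB more gain reduction.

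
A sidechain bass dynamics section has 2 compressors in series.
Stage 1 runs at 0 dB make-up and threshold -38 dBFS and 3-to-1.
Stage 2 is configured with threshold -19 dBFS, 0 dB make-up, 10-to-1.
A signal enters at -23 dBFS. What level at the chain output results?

Stage 1: overshoot 15 dB → 15/3 = 5 dB → -33 dBFS.
Stage 2: -33 dBFS is at or below the -19 dBFS threshold — no compression; output -33 dBFS.

-33 dBFS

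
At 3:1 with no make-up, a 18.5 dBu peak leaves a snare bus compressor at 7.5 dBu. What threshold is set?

2 dBu

Input is 16.5 dB above T (since output overshoot × R = input overshoot: (7.5 − T)·3 = 18.5 − T gives T = 2 dBu).
Check: 2 + (18.5 − 2)/3 = 2 + 5.5 = 7.5 dBu. ✓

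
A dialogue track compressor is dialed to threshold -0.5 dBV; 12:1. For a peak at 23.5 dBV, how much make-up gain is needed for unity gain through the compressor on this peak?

Without make-up, output = threshold + overshoot/12 = -0.5 + 2 = 1.5 dBV.
Gap to target: 22 dB.

22 dB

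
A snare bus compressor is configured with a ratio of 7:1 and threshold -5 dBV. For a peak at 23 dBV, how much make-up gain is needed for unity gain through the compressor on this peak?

24 dB

Without make-up, output = threshold + overshoot/7 = -5 + 4 = -1 dBV.
Gap to target: 24 dB.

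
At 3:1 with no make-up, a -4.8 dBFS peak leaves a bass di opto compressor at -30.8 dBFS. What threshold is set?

Gain reduction = -4.8 − (-30.8) = 26 dB; output overshoot = GR / (R − 1) = 26 / 2 = 13 dB.
Threshold = output − output overshoot = -30.8 − 13 = -43.8 dBFS.

-43.8 dBFS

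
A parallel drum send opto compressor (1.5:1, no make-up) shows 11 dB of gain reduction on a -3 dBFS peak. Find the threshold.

-36 dBFS

Input is 33 dB above T (since output overshoot × R = input overshoot: (-14 − T)·1.5 = -3 − T gives T = -36 dBFS).
Check: -36 + (-3 − (-36))/1.5 = -36 + 22 = -14 dBFS. ✓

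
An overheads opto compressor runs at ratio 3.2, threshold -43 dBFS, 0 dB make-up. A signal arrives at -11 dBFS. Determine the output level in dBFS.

-33 dBFS

-11 dBFS sits 32 dB over threshold.
3.2:1 compression reduces that to 32/3.2 = 10 dB over.
So the level is -43 + 10 = -33 dBFS.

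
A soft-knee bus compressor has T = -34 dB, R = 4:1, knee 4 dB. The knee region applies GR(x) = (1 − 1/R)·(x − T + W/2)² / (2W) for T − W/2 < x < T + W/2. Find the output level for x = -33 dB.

x − T + W/2 = -33 − (-34) + 2 = 3.
GR = (1 − 1/4) × 3² / 8 = 0.75 × 9 / 8 = 0.84375 dB.
Output = -33 − 0.84375 = -33.84375 dB.

-33.84375 dB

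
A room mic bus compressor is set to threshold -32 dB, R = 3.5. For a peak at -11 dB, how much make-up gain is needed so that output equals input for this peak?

15 dB

Overshoot 21 dB → 21/3.5 = 6 dB after compression, so the compressed level is -32 + 6 = -26 dB.
Make-up = target − compressed = -11 − (-26) = 15 dB.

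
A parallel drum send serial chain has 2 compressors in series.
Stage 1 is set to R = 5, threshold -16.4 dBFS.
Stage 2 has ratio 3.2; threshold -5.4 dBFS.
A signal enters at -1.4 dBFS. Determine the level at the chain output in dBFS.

Stage 1: overshoot 15 dB → 15/5 = 3 dB → -13.4 dBFS.
Stage 2: -13.4 dBFS is at or below the -5.4 dBFS threshold — no compression; output -13.4 dBFS.

-13.4 dBFS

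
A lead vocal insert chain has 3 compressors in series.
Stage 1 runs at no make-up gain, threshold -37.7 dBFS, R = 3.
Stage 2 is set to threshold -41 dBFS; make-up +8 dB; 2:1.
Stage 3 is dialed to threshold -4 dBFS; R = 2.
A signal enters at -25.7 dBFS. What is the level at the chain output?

-29.35 dBFS

Stage 1: overshoot 12 dB → 12/3 = 4 dB → -33.7 dBFS.
Stage 2: 7.3 dB above -41 dBFS, reduced 2:1 to 3.65 dB above → -37.35 dBFS; +8 dB make-up → -29.35 dBFS.
Stage 3: below threshold (-29.35 ≤ -4); passes unchanged; output -29.35 dBFS.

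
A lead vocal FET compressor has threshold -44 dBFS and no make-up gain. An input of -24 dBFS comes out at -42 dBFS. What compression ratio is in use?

Input overshoot = -24 − (-44) = 20 dB; output overshoot = -42 − (-44) = 2 dB.
Ratio = 20 / 2 = 10.

10:1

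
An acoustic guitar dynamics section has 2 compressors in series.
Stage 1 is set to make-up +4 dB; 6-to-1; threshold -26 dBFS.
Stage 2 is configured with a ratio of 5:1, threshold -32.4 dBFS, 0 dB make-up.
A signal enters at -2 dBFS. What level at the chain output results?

-29.52 dBFS

Stage 1: -2 dBFS is 24 dB over -26 dBFS; at 6:1 that becomes 4 dB over, giving -22 dBFS; +4 dB make-up → -18 dBFS.
Stage 2: -18 dBFS is 14.4 dB over -32.4 dBFS; at 5:1 that becomes 2.88 dB over, giving -29.52 dBFS.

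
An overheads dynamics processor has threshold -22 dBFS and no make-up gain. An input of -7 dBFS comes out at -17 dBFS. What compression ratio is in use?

3:1

Input overshoot = -7 − (-22) = 15 dB; output overshoot = -17 − (-22) = 5 dB.
Ratio = 15 / 5 = 3.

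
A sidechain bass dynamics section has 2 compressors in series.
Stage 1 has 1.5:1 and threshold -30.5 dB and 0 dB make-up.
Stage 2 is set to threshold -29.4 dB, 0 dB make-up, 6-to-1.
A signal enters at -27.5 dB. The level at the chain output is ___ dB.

-29.25 dB

Stage 1: 3 dB above -30.5 dB, reduced 1.5:1 to 2 dB above → -28.5 dB.
Stage 2: 0.9 dB above -29.4 dB, reduced 6:1 to 0.15 dB above → -29.25 dB.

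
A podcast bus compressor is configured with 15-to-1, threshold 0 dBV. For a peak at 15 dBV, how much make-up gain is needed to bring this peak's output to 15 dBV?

14 dB

The peak compresses to 0 + 15/15 = 1 dBV.
To reach 15 dBV requires 15 − 1 = 14 dB of make-up.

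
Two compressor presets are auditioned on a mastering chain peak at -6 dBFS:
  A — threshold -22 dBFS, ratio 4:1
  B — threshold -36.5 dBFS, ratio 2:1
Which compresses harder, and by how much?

B, by 3.25 dB

A: GR = 16 − 16/4 = 12 dB.
B: GR = 30.5 − 30.5/2 = 15.25 dB.
B applies 3.25 dB more gain reduction.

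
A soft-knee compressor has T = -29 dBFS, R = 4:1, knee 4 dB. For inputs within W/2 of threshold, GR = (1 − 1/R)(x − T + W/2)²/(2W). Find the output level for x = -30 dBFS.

-30.09375 dBFS

x − T + W/2 = -30 − (-29) + 2 = 1.
GR = (1 − 1/4) × 1² / 8 = 0.75 × 1 / 8 = 0.09375 dB.
Output = -30 − 0.09375 = -30.09375 dBFS.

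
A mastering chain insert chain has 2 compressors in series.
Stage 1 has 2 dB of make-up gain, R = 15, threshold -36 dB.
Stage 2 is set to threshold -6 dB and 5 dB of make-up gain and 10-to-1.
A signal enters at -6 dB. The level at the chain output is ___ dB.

-27 dB

Stage 1: -6 dB is 30 dB over -36 dB; at 15:1 that becomes 2 dB over, giving -34 dB; +2 dB make-up → -32 dB.
Stage 2: below threshold (-32 ≤ -6); passes unchanged; make-up brings it to -27 dB.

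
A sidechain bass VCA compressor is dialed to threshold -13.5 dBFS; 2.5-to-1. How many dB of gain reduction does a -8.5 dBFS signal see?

3 dB

-8.5 dBFS exceeds the threshold by 5 dB.
A 2.5:1 ratio leaves 2 dB of that excess.
Gain reduction = 5 − 2 = 3 dB.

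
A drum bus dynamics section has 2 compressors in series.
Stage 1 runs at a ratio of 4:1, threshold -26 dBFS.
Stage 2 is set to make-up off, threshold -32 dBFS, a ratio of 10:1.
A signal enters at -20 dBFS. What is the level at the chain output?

-31.25 dBFS

Stage 1: -20 dBFS is 6 dB over -26 dBFS; at 4:1 that becomes 1.5 dB over, giving -24.5 dBFS.
Stage 2: overshoot 7.5 dB → 7.5/10 = 0.75 dB → -31.25 dBFS.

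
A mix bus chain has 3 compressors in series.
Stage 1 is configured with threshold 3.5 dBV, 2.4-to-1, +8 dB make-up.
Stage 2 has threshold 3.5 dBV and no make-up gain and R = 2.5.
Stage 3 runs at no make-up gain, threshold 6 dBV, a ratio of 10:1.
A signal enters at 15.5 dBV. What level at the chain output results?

Stage 1: overshoot 12 dB → 12/2.4 = 5 dB → 8.5 dBV; +8 dB make-up → 16.5 dBV.
Stage 2: overshoot 13 dB → 13/2.5 = 5.2 dB → 8.7 dBV.
Stage 3: 8.7 dBV is 2.7 dB over 6 dBV; at 10:1 that becomes 0.27 dB over, giving 6.27 dBV.

6.27 dBV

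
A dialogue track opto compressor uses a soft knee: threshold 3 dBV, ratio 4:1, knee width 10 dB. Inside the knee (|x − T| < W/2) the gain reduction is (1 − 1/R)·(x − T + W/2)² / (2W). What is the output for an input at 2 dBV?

1.4 dBV

x − T + W/2 = 2 − 3 + 5 = 4.
GR = (1 − 1/4) × 4² / 20 = 0.75 × 16 / 20 = 0.6 dB.
Output = 2 − 0.6 = 1.4 dBV.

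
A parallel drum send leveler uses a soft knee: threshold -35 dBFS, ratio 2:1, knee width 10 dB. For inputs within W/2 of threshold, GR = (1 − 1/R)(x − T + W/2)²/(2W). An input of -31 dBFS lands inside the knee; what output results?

-33.025 dBFS

x − T + W/2 = -31 − (-35) + 5 = 9.
GR = (1 − 1/2) × 9² / 20 = 0.5 × 81 / 20 = 2.025 dB.
Output = -31 − 2.025 = -33.025 dBFS.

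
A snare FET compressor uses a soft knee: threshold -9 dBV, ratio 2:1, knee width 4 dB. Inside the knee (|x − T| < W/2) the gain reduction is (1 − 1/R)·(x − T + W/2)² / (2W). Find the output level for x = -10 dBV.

-10.0625 dBV

x − T + W/2 = -10 − (-9) + 2 = 1.
GR = (1 − 1/2) × 1² / 8 = 0.5 × 1 / 8 = 0.0625 dB.
Output = -10 − 0.0625 = -10.0625 dBV.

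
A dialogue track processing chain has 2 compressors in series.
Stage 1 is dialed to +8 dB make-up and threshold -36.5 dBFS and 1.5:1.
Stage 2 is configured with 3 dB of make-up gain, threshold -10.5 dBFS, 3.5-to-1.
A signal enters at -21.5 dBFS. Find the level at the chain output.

-15.5 dBFS

Stage 1: overshoot 15 dB → 15/1.5 = 10 dB → -26.5 dBFS; +8 dB make-up → -18.5 dBFS.
Stage 2: below threshold (-18.5 ≤ -10.5); passes unchanged; make-up brings it to -15.5 dBFS.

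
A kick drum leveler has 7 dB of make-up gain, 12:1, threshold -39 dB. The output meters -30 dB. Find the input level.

Remove make-up: -30 − 7 = -37 dB.
The compressed level sits -37 − (-39) = 2 dB over threshold.
Undo the ratio: input overshoot = 2 × 12 = 24 dB, giving input = -15 dB.

-15 dB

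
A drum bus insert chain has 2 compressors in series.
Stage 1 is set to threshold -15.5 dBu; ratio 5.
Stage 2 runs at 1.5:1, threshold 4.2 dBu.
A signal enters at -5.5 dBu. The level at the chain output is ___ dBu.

Stage 1: overshoot 10 dB → 10/5 = 2 dB → -13.5 dBu.
Stage 2: below threshold (-13.5 ≤ 4.2); passes unchanged; output -13.5 dBu.

-13.5 dBu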